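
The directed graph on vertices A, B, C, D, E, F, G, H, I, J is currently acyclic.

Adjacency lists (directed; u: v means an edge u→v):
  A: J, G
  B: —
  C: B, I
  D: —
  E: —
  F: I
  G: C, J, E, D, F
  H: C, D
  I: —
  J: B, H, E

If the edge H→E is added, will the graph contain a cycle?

No

Adding H→E creates a cycle iff E can already reach H.
Explore from E: no path reaches H. The graph stays acyclic.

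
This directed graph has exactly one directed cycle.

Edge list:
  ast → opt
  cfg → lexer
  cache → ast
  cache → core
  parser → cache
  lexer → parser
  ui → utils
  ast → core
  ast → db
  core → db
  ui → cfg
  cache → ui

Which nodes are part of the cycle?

ui, cfg, cache, lexer, parser

DFS with gray/black marking from cache:
cache gray
  core gray
    db gray
    db black
  core black
  ui gray
    cfg gray
      lexer gray
        parser gray
          parser→cache: cache is gray → back edge
Back edge closes the cycle cache → ui → cfg → lexer → parser → cache; its vertices are {ui, cfg, cache, lexer, parser}.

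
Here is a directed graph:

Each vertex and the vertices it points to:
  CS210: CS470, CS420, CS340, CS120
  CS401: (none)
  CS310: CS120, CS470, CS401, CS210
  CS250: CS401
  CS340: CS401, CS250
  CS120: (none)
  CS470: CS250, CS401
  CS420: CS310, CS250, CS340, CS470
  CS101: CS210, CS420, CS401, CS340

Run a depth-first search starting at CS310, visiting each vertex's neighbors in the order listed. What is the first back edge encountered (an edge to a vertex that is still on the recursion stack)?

CS420→CS310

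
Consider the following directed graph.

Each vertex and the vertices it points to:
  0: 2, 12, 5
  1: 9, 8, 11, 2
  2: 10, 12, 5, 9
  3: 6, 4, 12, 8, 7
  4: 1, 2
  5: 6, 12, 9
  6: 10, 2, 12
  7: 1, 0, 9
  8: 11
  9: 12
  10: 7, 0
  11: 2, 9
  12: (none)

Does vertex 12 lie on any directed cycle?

No

12 lies on a cycle iff there is a path from 12 back to itself.
Exploring from 12, it never reaches itself; equivalently, its strongly connected component is a singleton.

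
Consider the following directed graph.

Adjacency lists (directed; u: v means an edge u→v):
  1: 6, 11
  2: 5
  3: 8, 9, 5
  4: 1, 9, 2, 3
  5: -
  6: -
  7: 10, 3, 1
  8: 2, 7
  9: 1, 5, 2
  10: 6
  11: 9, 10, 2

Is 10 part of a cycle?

10 lies on a cycle iff there is a path from 10 back to itself.
Exploring from 10, it never reaches itself; equivalently, its strongly connected component is a singleton.

No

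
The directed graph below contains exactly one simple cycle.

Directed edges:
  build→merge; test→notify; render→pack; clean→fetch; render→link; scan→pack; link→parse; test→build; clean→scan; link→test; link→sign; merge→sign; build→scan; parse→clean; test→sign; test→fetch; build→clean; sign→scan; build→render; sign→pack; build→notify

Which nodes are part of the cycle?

link, test, build, render

DFS with gray/black marking from test:
test gray
  sign gray
    scan gray
      pack gray
      pack black
    scan black
    sign→pack: pack black — skip
  sign black
  notify gray
  notify black
  build gray
    build→scan: scan black — skip
    merge gray
      merge→sign: sign black — skip
    merge black
    clean gray
      fetch gray
      fetch black
      clean→scan: scan black — skip
    clean black
    build→notify: notify black — skip
    render gray
      render→pack: pack black — skip
      link gray
        link→test: test is gray → back edge
Back edge closes the cycle test → build → render → link → test; its vertices are {link, test, build, render}.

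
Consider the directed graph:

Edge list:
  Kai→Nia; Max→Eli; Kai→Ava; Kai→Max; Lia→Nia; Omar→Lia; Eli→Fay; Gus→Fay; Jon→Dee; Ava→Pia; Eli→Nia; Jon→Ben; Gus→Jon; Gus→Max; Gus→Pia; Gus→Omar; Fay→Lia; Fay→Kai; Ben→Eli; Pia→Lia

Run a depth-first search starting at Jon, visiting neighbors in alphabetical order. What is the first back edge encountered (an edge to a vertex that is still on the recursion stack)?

DFS from Jon (visiting neighbors in alphabetical order); mark gray on enter, black on exit:
Jon gray
  Ben gray
    Eli gray
      Fay gray
        Kai gray
          Ava gray
            Pia gray
              Lia gray
                Nia gray
                Nia black
              Lia black
            Pia black
          Ava black
          Max gray
            Max→Eli: Eli is gray → back edge
First back edge: Max → Eli.

Max->Eli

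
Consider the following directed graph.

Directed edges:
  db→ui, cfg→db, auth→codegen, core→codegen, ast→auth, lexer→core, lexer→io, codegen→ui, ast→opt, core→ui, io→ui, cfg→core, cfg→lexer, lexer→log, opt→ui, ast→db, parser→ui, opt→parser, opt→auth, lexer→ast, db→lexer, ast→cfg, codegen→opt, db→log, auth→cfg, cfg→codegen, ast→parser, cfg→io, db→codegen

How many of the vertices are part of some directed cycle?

8

A vertex is on a directed cycle iff it belongs to a strongly connected component of size ≥ 2 (or has a self-loop).
The vertices on cycles are {db, ast, cfg, opt, auth, core, lexer, codegen} — 8 in total.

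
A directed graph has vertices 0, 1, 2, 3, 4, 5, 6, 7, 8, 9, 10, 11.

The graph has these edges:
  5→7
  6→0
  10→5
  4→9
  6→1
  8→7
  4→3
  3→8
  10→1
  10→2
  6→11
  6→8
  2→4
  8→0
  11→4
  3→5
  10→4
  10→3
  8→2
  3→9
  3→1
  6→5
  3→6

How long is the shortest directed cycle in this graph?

4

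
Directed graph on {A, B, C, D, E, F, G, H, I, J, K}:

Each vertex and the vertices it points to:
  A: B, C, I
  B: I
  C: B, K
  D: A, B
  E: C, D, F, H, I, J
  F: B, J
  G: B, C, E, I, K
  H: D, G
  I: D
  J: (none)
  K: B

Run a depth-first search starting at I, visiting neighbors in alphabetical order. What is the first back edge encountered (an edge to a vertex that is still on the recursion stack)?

B->I

DFS from I (visiting neighbors in alphabetical order); mark gray on enter, black on exit:
I gray
  D gray
    A gray
      B gray
        B→I: I is gray → back edge
First back edge: B → I.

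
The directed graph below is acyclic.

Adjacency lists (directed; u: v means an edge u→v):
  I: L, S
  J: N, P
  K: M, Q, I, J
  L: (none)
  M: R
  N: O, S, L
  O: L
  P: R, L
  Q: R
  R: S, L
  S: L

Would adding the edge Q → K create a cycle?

Yes

Adding Q→K creates a cycle iff K can already reach Q.
Path from K: K → Q.
So K → … → Q → K is a cycle.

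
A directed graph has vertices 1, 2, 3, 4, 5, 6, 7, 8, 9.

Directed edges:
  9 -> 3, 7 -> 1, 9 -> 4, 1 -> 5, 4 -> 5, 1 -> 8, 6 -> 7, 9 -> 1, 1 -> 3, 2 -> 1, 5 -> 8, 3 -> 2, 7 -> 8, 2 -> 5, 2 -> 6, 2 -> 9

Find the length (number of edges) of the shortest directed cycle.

For each vertex v, BFS finds the shortest path from v back to v.
The shortest such closed walk is 2 → 9 → 3 → 2, length 3.

3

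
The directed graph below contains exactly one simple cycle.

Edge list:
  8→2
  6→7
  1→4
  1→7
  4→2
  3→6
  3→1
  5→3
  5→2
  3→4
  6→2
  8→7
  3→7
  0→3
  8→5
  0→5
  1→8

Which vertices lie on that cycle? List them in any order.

1, 3, 5, 8

DFS with gray/black marking from 3:
3 gray
  1 gray
    8 gray
      7 gray
      7 black
      2 gray
      2 black
      5 gray
        5→3: 3 is gray → back edge
Back edge closes the cycle 3 → 1 → 8 → 5 → 3; its vertices are {1, 3, 5, 8}.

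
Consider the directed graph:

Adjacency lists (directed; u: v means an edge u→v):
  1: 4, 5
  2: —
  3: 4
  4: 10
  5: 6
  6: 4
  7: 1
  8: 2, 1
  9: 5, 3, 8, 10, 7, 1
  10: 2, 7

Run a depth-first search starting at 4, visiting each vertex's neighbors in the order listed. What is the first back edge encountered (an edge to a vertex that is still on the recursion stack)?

1→4

DFS from 4 (visiting each vertex's neighbors in the order listed); mark gray on enter, black on exit:
4 gray
  10 gray
    2 gray
    2 black
    7 gray
      1 gray
        1→4: 4 is gray → back edge
First back edge: 1 → 4.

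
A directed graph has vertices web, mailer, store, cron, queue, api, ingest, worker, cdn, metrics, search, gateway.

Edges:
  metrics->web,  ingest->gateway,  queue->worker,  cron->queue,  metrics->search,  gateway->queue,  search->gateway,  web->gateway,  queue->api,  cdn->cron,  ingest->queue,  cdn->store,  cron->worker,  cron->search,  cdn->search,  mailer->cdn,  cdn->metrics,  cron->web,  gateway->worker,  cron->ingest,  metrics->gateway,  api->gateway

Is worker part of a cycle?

No

worker lies on a cycle iff there is a path from worker back to itself.
Exploring from worker, it never reaches itself; equivalently, its strongly connected component is a singleton.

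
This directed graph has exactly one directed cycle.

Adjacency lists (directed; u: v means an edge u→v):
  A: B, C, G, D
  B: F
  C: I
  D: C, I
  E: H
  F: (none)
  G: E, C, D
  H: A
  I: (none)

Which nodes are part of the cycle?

DFS with gray/black marking from A:
A gray
  B gray
    F gray
    F black
  B black
  C gray
    I gray
    I black
  C black
  G gray
    E gray
      H gray
        H→A: A is gray → back edge
Back edge closes the cycle A → G → E → H → A; its vertices are {A, E, G, H}.

A, E, G, H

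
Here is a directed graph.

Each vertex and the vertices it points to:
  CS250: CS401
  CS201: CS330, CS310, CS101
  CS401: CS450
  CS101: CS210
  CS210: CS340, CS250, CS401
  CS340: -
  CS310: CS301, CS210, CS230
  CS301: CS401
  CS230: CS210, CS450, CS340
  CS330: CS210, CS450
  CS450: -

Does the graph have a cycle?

No

DFS with white/gray/black marking, starting from CS230:
CS230 gray
  CS210 gray
    CS340 gray
    CS340 black
    CS250 gray
      CS401 gray
        CS450 gray
        CS450 black
      CS401 black
    CS250 black
    CS210→CS401: CS401 black — skip
  CS210 black
  CS230→CS450: CS450 black — skip
  CS230→CS340: CS340 black — skip
CS230 black
CS201 gray
  CS330 gray
    CS330→CS210: CS210 black — skip
    CS330→CS450: CS450 black — skip
  CS330 black
  CS310 gray
    CS301 gray
      CS301→CS401: CS401 black — skip
    CS301 black
    CS310→CS210: CS210 black — skip
    CS310→CS230: CS230 black — skip
  CS310 black
  CS101 gray
    CS101→CS210: CS210 black — skip
  CS101 black
CS201 black
Every edge goes to a white or black vertex — no back edge, so the graph is acyclic.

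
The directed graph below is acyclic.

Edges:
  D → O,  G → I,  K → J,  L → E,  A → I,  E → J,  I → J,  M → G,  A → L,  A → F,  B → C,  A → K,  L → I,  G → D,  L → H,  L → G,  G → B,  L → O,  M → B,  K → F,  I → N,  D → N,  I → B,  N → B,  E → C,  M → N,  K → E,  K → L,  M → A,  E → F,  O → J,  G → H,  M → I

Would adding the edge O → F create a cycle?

Adding O→F creates a cycle iff F can already reach O.
Explore from F: no path reaches O. The graph stays acyclic.

No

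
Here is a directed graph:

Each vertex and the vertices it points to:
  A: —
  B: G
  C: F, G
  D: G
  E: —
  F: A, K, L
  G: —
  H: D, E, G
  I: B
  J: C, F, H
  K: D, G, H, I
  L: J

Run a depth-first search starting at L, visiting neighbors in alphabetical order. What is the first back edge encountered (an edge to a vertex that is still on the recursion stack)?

F→L

DFS from L (visiting neighbors in alphabetical order); mark gray on enter, black on exit:
L gray
  J gray
    C gray
      F gray
        A gray
        A black
        K gray
          D gray
            G gray
            G black
          D black
          K→G: G black — skip
          H gray
            H→D: D black — skip
            E gray
            E black
            H→G: G black — skip
          H black
          I gray
            B gray
              B→G: G black — skip
            B black
          I black
        K black
        F→L: L is gray → back edge
First back edge: F → L.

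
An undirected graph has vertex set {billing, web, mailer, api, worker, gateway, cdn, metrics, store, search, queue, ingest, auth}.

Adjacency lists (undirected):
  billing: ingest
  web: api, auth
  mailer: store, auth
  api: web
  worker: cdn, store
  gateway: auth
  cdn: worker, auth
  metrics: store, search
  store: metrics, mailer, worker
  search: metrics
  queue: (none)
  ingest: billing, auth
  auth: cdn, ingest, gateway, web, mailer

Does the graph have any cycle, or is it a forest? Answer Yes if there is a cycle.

Yes

DFS, tracking each vertex's parent; an edge to a visited non-parent vertex closes a cycle.
Start from cdn:
visit cdn (parent –)
  visit worker (parent cdn)
    worker–cdn: parent, skip
    visit store (parent worker)
      visit metrics (parent store)
        metrics–store: parent, skip
        visit search (parent metrics)
          search–metrics: parent, skip
      visit mailer (parent store)
        mailer–store: parent, skip
        visit auth (parent mailer)
          auth–cdn: cdn visited and ≠ parent → cycle
Cycle: cdn – worker – store – mailer – auth – cdn.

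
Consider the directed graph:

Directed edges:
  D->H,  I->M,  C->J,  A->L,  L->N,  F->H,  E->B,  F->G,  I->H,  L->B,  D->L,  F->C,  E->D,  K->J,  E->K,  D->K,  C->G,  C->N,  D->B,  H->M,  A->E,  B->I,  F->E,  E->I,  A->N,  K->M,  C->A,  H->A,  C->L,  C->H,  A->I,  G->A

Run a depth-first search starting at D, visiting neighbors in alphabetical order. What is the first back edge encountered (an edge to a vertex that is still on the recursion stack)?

DFS from D (visiting neighbors in alphabetical order); mark gray on enter, black on exit:
D gray
  B gray
    I gray
      H gray
        A gray
          E gray
            E→B: B is gray → back edge
First back edge: E → B.

E->B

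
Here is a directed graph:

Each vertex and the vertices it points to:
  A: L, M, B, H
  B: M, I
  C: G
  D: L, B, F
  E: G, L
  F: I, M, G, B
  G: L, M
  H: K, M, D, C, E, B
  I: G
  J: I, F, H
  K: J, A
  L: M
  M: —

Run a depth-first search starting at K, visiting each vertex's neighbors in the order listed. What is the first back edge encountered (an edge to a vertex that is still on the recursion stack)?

H->K

DFS from K (visiting each vertex's neighbors in the order listed); mark gray on enter, black on exit:
K gray
  J gray
    I gray
      G gray
        L gray
          M gray
          M black
        L black
        G→M: M black — skip
      G black
    I black
    F gray
      F→I: I black — skip
      F→M: M black — skip
      F→G: G black — skip
      B gray
        B→M: M black — skip
        B→I: I black — skip
      B black
    F black
    H gray
      H→K: K is gray → back edge
First back edge: H → K.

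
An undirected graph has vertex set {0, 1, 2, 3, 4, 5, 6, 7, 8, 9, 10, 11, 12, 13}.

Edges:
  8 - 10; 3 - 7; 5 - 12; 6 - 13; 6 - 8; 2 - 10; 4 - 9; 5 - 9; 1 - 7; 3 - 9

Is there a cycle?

DFS, tracking each vertex's parent; an edge to a visited non-parent vertex closes a cycle.
Start from 13:
visit 13 (parent –)
  visit 6 (parent 13)
    6–13: parent, skip
    visit 8 (parent 6)
      visit 10 (parent 8)
        visit 2 (parent 10)
          2–10: parent, skip
        10–8: parent, skip
      8–6: parent, skip
visit 0 (parent –)
visit 1 (parent –)
  visit 7 (parent 1)
    7–1: parent, skip
    visit 3 (parent 7)
      3–7: parent, skip
      visit 9 (parent 3)
        9–3: parent, skip
        visit 5 (parent 9)
          visit 12 (parent 5)
            12–5: parent, skip
          5–9: parent, skip
        visit 4 (parent 9)
          4–9: parent, skip
visit 11 (parent –)
No non-parent visited neighbor found — the graph is a forest.

No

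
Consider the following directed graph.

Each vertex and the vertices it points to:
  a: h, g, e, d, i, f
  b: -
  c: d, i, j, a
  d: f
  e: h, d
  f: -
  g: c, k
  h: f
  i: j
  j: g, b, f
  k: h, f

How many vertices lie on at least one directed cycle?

5

A vertex is on a directed cycle iff it belongs to a strongly connected component of size ≥ 2 (or has a self-loop).
The vertices on cycles are {a, c, g, i, j} — 5 in total.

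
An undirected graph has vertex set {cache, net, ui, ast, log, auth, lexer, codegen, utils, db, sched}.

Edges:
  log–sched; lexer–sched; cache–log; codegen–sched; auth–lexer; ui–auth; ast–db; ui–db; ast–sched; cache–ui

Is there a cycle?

Yes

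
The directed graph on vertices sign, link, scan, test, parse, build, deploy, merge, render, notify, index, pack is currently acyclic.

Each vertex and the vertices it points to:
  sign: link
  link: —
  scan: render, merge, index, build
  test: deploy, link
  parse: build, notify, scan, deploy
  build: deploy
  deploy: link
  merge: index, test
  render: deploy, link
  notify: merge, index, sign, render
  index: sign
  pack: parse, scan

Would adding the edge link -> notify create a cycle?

Yes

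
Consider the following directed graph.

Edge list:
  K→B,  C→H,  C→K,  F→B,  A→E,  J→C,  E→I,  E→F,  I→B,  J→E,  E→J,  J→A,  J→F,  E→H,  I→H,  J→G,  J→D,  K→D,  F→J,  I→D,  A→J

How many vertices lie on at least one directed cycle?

A vertex is on a directed cycle iff it belongs to a strongly connected component of size ≥ 2 (or has a self-loop).
The vertices on cycles are {A, E, F, J} — 4 in total.

4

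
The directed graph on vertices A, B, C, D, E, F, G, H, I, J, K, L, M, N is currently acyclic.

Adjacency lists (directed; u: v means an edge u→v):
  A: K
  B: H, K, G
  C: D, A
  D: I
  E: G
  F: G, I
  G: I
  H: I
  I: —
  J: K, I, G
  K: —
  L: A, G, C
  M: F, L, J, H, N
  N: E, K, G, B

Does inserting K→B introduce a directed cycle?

Yes

Adding K→B creates a cycle iff B can already reach K.
Path from B: B → K.
So B → … → K → B is a cycle.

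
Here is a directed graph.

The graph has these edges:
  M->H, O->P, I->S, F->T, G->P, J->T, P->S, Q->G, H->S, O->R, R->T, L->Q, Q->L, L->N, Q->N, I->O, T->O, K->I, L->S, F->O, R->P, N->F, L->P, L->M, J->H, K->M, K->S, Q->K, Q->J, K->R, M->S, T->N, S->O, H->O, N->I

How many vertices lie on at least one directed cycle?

10

A vertex is on a directed cycle iff it belongs to a strongly connected component of size ≥ 2 (or has a self-loop).
The vertices on cycles are {F, I, L, N, O, P, Q, R, S, T} — 10 in total.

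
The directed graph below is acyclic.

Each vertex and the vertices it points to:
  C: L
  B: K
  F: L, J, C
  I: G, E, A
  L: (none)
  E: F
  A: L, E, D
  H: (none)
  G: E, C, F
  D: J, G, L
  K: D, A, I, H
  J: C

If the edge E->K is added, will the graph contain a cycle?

Yes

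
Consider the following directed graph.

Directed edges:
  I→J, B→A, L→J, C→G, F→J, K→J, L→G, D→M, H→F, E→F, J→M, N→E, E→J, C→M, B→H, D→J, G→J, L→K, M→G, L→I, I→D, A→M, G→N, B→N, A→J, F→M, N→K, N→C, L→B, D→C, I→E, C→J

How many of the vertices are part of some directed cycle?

A vertex is on a directed cycle iff it belongs to a strongly connected component of size ≥ 2 (or has a self-loop).
The vertices on cycles are {C, E, F, G, J, K, M, N} — 8 in total.

8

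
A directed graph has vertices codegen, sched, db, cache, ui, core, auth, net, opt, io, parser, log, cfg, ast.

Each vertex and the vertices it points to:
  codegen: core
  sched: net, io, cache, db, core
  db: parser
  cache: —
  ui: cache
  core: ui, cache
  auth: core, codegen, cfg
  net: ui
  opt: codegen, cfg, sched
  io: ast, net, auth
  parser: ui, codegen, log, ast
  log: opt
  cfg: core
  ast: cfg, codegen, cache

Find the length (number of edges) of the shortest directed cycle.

For each vertex v, BFS finds the shortest path from v back to v.
The shortest such closed walk is opt → sched → db → parser → log → opt, length 5.

5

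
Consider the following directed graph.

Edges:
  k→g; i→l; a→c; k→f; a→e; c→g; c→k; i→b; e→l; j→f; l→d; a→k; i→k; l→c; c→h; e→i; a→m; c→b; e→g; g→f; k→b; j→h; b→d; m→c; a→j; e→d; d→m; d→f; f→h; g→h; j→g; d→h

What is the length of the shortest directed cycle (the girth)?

For each vertex v, BFS finds the shortest path from v back to v.
The shortest such closed walk is m → c → b → d → m, length 4.

4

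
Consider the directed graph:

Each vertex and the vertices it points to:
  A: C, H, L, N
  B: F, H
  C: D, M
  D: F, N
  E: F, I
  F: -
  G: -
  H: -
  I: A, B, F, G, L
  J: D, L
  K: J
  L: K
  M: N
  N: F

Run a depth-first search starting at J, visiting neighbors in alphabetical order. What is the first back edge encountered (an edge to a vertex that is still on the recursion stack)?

K→J

DFS from J (visiting neighbors in alphabetical order); mark gray on enter, black on exit:
J gray
  D gray
    F gray
    F black
    N gray
      N→F: F black — skip
    N black
  D black
  L gray
    K gray
      K→J: J is gray → back edge
First back edge: K → J.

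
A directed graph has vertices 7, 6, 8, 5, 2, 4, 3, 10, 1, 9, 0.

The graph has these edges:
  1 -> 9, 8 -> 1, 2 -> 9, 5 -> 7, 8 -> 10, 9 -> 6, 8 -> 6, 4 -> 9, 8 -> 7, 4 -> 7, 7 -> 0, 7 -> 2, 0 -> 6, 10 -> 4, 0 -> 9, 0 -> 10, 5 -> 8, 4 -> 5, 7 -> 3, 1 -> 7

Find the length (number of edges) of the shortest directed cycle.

4

For each vertex v, BFS finds the shortest path from v back to v.
The shortest such closed walk is 5 → 8 → 10 → 4 → 5, length 4.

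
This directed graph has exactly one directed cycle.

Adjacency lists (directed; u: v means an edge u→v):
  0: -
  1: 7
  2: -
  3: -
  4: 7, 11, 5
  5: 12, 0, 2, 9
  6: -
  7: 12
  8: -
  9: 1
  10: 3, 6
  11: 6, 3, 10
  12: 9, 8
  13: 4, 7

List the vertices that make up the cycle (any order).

DFS with gray/black marking from 7:
7 gray
  12 gray
    9 gray
      1 gray
        1→7: 7 is gray → back edge
Back edge closes the cycle 7 → 12 → 9 → 1 → 7; its vertices are {1, 7, 9, 12}.

1, 7, 9, 12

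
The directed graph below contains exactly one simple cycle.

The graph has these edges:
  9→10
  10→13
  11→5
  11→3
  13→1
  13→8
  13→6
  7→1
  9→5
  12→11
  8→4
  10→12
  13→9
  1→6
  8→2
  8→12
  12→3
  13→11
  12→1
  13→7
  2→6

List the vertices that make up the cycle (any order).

DFS with gray/black marking from 13:
13 gray
  9 gray
    10 gray
      12 gray
        3 gray
        3 black
        11 gray
          11→3: 3 black — skip
          5 gray
          5 black
        11 black
        1 gray
          6 gray
          6 black
        1 black
      12 black
      10→13: 13 is gray → back edge
Back edge closes the cycle 13 → 9 → 10 → 13; its vertices are {9, 10, 13}.

9, 10, 13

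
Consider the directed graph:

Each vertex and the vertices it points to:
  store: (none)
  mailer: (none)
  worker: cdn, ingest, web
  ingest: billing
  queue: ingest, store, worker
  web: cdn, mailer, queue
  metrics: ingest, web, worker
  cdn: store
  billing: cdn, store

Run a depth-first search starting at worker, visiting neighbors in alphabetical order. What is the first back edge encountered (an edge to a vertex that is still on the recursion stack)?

queue->worker

DFS from worker (visiting neighbors in alphabetical order); mark gray on enter, black on exit:
worker gray
  cdn gray
    store gray
    store black
  cdn black
  ingest gray
    billing gray
      billing→cdn: cdn black — skip
      billing→store: store black — skip
    billing black
  ingest black
  web gray
    web→cdn: cdn black — skip
    mailer gray
    mailer black
    queue gray
      queue→ingest: ingest black — skip
      queue→store: store black — skip
      queue→worker: worker is gray → back edge
First back edge: queue → worker.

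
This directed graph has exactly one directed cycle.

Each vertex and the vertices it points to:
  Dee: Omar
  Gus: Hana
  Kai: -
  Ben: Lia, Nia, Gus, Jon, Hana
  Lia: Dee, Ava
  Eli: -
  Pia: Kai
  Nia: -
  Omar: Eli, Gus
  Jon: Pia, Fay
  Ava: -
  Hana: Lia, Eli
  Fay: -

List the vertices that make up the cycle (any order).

Dee, Gus, Lia, Hana, Omar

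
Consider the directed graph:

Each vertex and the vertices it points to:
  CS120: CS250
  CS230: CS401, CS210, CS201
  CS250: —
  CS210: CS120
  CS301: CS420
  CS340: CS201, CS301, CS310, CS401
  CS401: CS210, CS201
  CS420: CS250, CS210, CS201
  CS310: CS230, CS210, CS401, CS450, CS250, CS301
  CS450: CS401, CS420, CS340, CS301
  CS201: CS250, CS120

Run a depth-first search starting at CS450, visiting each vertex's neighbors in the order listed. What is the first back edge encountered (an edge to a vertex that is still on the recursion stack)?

CS310→CS450

DFS from CS450 (visiting each vertex's neighbors in the order listed); mark gray on enter, black on exit:
CS450 gray
  CS401 gray
    CS210 gray
      CS120 gray
        CS250 gray
        CS250 black
      CS120 black
    CS210 black
    CS201 gray
      CS201→CS250: CS250 black — skip
      CS201→CS120: CS120 black — skip
    CS201 black
  CS401 black
  CS420 gray
    CS420→CS250: CS250 black — skip
    CS420→CS210: CS210 black — skip
    CS420→CS201: CS201 black — skip
  CS420 black
  CS340 gray
    CS340→CS201: CS201 black — skip
    CS301 gray
      CS301→CS420: CS420 black — skip
    CS301 black
    CS310 gray
      CS230 gray
        CS230→CS401: CS401 black — skip
        CS230→CS210: CS210 black — skip
        CS230→CS201: CS201 black — skip
      CS230 black
      CS310→CS210: CS210 black — skip
      CS310→CS401: CS401 black — skip
      CS310→CS450: CS450 is gray → back edge
First back edge: CS310 → CS450.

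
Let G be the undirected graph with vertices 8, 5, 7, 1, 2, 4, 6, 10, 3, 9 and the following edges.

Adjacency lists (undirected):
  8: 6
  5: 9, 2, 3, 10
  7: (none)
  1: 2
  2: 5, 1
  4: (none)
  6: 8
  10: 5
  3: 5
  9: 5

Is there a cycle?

No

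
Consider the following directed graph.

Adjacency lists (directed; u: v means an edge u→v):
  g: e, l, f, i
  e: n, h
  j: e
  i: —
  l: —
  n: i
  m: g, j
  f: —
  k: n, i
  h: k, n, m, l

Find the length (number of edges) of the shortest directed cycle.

4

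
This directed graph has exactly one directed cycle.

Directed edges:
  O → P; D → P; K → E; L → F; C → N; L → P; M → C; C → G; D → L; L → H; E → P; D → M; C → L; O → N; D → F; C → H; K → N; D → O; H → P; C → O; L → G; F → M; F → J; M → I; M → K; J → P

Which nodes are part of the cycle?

DFS with gray/black marking from M:
M gray
  K gray
    E gray
      P gray
      P black
    E black
    N gray
    N black
  K black
  I gray
  I black
  C gray
    C→N: N black — skip
    L gray
      L→P: P black — skip
      F gray
        J gray
          J→P: P black — skip
        J black
        F→M: M is gray → back edge
Back edge closes the cycle M → C → L → F → M; its vertices are {C, F, L, M}.

C, F, L, M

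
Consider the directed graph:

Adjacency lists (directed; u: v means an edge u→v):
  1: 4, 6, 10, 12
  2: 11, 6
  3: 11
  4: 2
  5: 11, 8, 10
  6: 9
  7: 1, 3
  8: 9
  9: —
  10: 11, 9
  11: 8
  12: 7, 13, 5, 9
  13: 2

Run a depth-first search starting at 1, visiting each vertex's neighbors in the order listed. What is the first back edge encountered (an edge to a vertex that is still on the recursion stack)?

DFS from 1 (visiting each vertex's neighbors in the order listed); mark gray on enter, black on exit:
1 gray
  4 gray
    2 gray
      11 gray
        8 gray
          9 gray
          9 black
        8 black
      11 black
      6 gray
        6→9: 9 black — skip
      6 black
    2 black
  4 black
  1→6: 6 black — skip
  10 gray
    10→11: 11 black — skip
    10→9: 9 black — skip
  10 black
  12 gray
    7 gray
      7→1: 1 is gray → back edge
First back edge: 7 → 1.

7->1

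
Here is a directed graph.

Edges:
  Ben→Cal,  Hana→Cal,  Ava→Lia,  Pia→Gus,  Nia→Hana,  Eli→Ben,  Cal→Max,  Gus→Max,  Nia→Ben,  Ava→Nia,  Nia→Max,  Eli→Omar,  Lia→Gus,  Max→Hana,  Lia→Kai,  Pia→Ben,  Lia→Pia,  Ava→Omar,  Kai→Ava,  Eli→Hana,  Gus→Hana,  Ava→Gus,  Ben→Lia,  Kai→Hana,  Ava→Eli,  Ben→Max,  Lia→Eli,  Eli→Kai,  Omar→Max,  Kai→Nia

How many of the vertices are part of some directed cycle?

A vertex is on a directed cycle iff it belongs to a strongly connected component of size ≥ 2 (or has a self-loop).
The vertices on cycles are {Ava, Ben, Cal, Eli, Kai, Lia, Max, Nia, Pia, Hana} — 10 in total.

10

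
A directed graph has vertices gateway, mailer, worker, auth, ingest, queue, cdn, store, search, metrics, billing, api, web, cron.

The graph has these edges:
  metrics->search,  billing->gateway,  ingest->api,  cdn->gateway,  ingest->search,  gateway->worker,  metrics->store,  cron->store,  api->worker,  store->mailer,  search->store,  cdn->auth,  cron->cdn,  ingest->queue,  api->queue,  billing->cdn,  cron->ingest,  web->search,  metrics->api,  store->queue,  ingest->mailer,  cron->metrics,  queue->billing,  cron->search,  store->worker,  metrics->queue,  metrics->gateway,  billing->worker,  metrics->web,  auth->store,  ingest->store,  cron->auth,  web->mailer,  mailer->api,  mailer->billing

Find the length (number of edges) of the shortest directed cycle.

5

For each vertex v, BFS finds the shortest path from v back to v.
The shortest such closed walk is cdn → auth → store → mailer → billing → cdn, length 5.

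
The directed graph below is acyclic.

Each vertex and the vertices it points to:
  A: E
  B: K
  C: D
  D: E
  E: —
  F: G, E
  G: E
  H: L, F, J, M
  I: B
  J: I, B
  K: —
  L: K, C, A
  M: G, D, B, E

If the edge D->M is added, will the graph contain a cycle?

Yes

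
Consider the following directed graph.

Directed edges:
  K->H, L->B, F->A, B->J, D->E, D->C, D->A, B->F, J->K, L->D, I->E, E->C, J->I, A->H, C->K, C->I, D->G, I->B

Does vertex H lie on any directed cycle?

No

H lies on a cycle iff there is a path from H back to itself.
Exploring from H, it never reaches itself; equivalently, its strongly connected component is a singleton.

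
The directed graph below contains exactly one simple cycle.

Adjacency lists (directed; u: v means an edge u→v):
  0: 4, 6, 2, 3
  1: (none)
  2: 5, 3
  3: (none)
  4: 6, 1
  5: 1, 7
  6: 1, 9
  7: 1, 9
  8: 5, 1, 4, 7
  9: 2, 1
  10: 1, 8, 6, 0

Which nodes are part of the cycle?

2, 5, 7, 9

DFS with gray/black marking from 2:
2 gray
  5 gray
    1 gray
    1 black
    7 gray
      7→1: 1 black — skip
      9 gray
        9→2: 2 is gray → back edge
Back edge closes the cycle 2 → 5 → 7 → 9 → 2; its vertices are {2, 5, 7, 9}.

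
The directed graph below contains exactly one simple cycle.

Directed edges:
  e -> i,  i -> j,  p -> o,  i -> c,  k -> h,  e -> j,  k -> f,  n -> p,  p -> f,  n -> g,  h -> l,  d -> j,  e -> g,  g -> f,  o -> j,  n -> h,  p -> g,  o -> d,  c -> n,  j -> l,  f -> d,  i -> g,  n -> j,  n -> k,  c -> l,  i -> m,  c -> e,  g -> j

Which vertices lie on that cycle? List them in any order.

c, e, i

DFS with gray/black marking from i:
i gray
  c gray
    e gray
      j gray
        l gray
        l black
      j black
      g gray
        f gray
          d gray
            d→j: j black — skip
          d black
        f black
        g→j: j black — skip
      g black
      e→i: i is gray → back edge
Back edge closes the cycle i → c → e → i; its vertices are {c, e, i}.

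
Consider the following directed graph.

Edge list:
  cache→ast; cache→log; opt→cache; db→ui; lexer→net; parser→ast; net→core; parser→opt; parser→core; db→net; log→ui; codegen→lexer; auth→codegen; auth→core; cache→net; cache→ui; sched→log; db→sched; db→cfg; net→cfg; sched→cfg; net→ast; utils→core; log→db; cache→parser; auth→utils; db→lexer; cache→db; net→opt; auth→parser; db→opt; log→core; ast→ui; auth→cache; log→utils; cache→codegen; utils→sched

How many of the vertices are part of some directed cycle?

10

A vertex is on a directed cycle iff it belongs to a strongly connected component of size ≥ 2 (or has a self-loop).
The vertices on cycles are {db, log, net, opt, cache, lexer, sched, utils, parser, codegen} — 10 in total.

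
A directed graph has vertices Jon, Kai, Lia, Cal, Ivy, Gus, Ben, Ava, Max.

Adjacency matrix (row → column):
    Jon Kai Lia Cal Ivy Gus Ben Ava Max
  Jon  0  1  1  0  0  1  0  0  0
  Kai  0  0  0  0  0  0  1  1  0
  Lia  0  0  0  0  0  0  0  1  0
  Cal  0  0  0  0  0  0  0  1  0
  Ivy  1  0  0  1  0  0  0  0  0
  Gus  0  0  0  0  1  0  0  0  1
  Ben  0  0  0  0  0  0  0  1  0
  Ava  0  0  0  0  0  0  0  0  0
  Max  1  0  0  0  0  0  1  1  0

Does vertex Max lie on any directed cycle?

Max is on a cycle iff Max can reach itself via ≥1 edge.
Max → Jon → Gus → Max — yes.

Yes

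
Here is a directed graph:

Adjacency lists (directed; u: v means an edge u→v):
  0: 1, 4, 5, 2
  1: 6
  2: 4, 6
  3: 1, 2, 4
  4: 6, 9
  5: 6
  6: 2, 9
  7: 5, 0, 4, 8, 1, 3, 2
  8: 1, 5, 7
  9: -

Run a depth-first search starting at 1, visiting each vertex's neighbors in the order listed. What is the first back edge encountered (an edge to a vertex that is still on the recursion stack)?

DFS from 1 (visiting each vertex's neighbors in the order listed); mark gray on enter, black on exit:
1 gray
  6 gray
    2 gray
      4 gray
        4→6: 6 is gray → back edge
First back edge: 4 → 6.

4->6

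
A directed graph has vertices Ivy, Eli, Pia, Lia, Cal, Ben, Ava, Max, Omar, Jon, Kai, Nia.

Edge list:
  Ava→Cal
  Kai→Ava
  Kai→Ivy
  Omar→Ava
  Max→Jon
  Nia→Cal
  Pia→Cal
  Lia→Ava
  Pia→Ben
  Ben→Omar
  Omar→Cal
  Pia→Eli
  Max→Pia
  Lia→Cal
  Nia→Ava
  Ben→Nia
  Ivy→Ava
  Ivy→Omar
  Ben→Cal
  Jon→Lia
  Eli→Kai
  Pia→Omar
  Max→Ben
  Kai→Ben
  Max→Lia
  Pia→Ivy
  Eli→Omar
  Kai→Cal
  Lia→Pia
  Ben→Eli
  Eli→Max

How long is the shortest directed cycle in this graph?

For each vertex v, BFS finds the shortest path from v back to v.
The shortest such closed walk is Max → Ben → Eli → Max, length 3.

3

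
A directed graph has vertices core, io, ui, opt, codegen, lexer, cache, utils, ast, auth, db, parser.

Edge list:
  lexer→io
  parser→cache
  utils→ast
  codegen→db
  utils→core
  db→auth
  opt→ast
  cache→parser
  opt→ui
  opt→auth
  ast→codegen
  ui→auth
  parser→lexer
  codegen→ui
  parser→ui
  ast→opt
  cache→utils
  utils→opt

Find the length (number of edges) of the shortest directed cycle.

For each vertex v, BFS finds the shortest path from v back to v.
The shortest such closed walk is cache → parser → cache, length 2.

2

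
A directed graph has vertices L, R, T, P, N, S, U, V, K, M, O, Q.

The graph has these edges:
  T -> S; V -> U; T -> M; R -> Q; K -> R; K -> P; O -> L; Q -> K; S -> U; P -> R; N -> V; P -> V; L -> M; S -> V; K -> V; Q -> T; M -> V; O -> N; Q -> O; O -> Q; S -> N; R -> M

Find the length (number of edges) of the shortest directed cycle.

For each vertex v, BFS finds the shortest path from v back to v.
The shortest such closed walk is Q → O → Q, length 2.

2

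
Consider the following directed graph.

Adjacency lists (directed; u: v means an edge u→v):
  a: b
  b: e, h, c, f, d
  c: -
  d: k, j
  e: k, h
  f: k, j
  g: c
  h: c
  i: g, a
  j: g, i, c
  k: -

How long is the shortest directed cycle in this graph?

5

For each vertex v, BFS finds the shortest path from v back to v.
The shortest such closed walk is i → a → b → f → j → i, length 5.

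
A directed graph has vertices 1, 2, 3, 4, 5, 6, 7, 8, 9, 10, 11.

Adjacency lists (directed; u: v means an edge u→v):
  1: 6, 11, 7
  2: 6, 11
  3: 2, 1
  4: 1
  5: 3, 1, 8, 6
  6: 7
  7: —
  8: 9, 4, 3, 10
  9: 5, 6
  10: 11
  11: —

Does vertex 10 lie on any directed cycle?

No

10 lies on a cycle iff there is a path from 10 back to itself.
Exploring from 10, it never reaches itself; equivalently, its strongly connected component is a singleton.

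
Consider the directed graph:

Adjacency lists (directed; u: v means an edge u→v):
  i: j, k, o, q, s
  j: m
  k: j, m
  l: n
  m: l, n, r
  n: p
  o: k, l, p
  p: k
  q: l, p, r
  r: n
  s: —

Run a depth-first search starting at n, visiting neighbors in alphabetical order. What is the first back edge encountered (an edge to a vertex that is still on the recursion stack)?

l->n

DFS from n (visiting neighbors in alphabetical order); mark gray on enter, black on exit:
n gray
  p gray
    k gray
      j gray
        m gray
          l gray
            l→n: n is gray → back edge
First back edge: l → n.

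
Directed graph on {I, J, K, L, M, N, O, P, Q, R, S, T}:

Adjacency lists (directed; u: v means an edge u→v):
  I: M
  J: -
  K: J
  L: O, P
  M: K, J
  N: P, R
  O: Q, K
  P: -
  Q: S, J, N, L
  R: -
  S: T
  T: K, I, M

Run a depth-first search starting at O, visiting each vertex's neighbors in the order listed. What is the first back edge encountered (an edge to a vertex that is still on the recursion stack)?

L->O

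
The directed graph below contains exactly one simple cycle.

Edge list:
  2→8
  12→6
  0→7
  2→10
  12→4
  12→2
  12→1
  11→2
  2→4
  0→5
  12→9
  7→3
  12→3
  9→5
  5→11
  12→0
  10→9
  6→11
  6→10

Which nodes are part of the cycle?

2, 5, 9, 10, 11

DFS with gray/black marking from 11:
11 gray
  2 gray
    10 gray
      9 gray
        5 gray
          5→11: 11 is gray → back edge
Back edge closes the cycle 11 → 2 → 10 → 9 → 5 → 11; its vertices are {2, 5, 9, 10, 11}.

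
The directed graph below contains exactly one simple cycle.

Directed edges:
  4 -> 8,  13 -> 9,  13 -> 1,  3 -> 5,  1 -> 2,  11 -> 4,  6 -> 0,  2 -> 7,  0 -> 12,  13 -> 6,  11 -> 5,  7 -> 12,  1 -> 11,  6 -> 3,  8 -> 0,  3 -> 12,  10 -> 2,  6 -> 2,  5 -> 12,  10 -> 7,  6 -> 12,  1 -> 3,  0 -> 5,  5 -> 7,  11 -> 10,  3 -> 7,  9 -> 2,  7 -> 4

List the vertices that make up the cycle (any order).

0, 4, 5, 7, 8

DFS with gray/black marking from 4:
4 gray
  8 gray
    0 gray
      5 gray
        12 gray
        12 black
        7 gray
          7→4: 4 is gray → back edge
Back edge closes the cycle 4 → 8 → 0 → 5 → 7 → 4; its vertices are {0, 4, 5, 7, 8}.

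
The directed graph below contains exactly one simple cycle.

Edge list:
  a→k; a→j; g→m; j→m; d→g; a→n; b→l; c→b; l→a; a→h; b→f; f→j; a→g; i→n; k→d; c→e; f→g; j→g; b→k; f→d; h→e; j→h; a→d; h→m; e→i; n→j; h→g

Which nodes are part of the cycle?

DFS with gray/black marking from e:
e gray
  i gray
    n gray
      j gray
        g gray
          m gray
          m black
        g black
        j→m: m black — skip
        h gray
          h→m: m black — skip
          h→g: g black — skip
          h→e: e is gray → back edge
Back edge closes the cycle e → i → n → j → h → e; its vertices are {e, h, i, j, n}.

e, h, i, j, n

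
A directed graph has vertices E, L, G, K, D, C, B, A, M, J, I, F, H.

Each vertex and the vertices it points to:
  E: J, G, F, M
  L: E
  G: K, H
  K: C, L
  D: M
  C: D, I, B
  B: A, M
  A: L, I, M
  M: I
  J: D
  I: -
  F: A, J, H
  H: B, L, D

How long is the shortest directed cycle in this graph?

For each vertex v, BFS finds the shortest path from v back to v.
The shortest such closed walk is K → L → E → G → K, length 4.

4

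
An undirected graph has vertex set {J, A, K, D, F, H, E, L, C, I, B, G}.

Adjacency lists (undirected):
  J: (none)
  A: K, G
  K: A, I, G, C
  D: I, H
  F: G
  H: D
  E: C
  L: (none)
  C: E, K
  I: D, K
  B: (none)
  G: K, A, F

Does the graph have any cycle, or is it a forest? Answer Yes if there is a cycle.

Yes

DFS, tracking each vertex's parent; an edge to a visited non-parent vertex closes a cycle.
Start from J:
visit J (parent –)
visit A (parent –)
  visit K (parent A)
    K–A: parent, skip
    visit I (parent K)
      visit D (parent I)
        D–I: parent, skip
        visit H (parent D)
          H–D: parent, skip
      I–K: parent, skip
    visit G (parent K)
      G–K: parent, skip
      G–A: A visited and ≠ parent → cycle
Cycle: A – K – G – A.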